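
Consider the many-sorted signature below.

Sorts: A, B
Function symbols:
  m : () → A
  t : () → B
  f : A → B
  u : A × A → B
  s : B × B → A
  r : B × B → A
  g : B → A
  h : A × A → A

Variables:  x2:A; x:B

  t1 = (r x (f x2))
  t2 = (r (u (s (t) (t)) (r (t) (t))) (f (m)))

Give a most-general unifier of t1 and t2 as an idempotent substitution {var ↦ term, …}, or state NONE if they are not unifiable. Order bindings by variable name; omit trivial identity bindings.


{x ↦ (u (s (t) (t)) (r (t) (t))), x2 ↦ (m)}


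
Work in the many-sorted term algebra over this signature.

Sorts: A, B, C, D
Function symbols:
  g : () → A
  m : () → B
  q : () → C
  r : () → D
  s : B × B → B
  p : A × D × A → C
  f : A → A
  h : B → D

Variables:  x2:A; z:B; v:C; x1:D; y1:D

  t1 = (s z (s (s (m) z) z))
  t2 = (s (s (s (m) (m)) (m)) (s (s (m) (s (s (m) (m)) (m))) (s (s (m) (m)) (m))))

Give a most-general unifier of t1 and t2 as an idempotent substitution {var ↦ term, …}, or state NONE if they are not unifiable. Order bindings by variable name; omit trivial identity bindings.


{z ↦ (s (s (m) (m)) (m))}


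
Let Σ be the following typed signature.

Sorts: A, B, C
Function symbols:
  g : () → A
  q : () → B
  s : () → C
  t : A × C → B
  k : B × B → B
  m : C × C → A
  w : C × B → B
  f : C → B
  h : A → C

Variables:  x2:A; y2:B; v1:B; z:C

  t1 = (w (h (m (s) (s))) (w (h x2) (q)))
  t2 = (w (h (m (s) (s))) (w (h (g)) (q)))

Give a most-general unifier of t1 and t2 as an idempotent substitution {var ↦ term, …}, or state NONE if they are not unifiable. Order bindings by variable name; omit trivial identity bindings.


{x2 ↦ (g)}


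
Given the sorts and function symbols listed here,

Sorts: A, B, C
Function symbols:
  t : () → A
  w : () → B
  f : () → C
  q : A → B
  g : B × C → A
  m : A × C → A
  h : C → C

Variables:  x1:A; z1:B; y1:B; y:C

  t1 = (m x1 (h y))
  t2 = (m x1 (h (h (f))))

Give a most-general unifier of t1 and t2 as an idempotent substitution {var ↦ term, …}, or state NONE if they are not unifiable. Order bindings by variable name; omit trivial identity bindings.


{y ↦ (h (f))}


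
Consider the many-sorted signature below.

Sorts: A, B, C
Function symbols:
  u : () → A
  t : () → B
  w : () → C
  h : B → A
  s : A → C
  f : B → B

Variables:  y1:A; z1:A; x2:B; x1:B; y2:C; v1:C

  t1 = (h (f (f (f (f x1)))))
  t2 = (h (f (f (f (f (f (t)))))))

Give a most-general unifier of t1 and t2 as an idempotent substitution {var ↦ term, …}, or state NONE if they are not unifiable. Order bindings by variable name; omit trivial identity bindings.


{x1 ↦ (f (t))}


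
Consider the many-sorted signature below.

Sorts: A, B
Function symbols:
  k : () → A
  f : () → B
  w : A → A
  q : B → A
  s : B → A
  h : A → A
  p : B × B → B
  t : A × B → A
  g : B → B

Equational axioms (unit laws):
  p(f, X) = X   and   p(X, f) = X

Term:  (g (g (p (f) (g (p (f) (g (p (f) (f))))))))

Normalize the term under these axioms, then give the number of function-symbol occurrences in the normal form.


1. (g (g (p (f) (g (p (f) (g (p (f) (f))))))))  →  (g (g (g (p (f) (g (p (f) (f)))))))
2. (g (g (g (p (f) (g (p (f) (f)))))))  →  (g (g (g (g (p (f) (f))))))
3. (g (g (g (g (p (f) (f))))))  →  (g (g (g (g (f)))))
normal form: (g (g (g (g (f)))))

size = 5


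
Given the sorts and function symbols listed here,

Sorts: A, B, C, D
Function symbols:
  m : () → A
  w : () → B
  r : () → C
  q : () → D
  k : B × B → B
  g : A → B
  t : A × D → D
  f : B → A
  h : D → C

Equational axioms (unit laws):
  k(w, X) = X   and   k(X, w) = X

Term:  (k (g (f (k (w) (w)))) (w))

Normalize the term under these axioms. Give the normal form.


1. (k (g (f (k (w) (w)))) (w))  →  (g (f (k (w) (w))))
2. (g (f (k (w) (w))))  →  (g (f (w)))

normal form = (g (f (w)))


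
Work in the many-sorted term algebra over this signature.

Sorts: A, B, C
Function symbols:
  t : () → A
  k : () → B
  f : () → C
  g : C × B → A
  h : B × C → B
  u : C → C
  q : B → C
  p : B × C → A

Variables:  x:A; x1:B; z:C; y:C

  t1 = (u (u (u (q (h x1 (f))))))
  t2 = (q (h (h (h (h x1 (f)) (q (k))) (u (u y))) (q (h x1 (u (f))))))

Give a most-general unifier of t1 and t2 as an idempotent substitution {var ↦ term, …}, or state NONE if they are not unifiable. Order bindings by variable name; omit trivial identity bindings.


head clash or occurs-check failure — not unifiable

NONE (not unifiable)


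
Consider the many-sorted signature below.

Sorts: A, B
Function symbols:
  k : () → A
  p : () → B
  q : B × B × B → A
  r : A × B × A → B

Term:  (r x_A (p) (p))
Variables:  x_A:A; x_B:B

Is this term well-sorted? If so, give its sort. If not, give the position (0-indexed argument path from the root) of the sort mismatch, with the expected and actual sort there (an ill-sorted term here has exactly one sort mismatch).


ill-sorted at position [2]: expected A, got B

  x_A : A
  (p) : B
  (p) : B
(r x_A (p) (p)) : ✗ arg 2 at [2] has sort B, expected A


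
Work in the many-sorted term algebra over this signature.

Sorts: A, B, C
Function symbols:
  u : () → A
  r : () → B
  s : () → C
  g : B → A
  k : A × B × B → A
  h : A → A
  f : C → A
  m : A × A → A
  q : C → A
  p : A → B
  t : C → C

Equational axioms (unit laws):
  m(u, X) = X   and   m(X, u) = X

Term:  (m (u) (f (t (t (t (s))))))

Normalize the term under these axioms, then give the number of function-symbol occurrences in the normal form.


1. (m (u) (f (t (t (t (s))))))  →  (f (t (t (t (s)))))
normal form: (f (t (t (t (s)))))

size = 5


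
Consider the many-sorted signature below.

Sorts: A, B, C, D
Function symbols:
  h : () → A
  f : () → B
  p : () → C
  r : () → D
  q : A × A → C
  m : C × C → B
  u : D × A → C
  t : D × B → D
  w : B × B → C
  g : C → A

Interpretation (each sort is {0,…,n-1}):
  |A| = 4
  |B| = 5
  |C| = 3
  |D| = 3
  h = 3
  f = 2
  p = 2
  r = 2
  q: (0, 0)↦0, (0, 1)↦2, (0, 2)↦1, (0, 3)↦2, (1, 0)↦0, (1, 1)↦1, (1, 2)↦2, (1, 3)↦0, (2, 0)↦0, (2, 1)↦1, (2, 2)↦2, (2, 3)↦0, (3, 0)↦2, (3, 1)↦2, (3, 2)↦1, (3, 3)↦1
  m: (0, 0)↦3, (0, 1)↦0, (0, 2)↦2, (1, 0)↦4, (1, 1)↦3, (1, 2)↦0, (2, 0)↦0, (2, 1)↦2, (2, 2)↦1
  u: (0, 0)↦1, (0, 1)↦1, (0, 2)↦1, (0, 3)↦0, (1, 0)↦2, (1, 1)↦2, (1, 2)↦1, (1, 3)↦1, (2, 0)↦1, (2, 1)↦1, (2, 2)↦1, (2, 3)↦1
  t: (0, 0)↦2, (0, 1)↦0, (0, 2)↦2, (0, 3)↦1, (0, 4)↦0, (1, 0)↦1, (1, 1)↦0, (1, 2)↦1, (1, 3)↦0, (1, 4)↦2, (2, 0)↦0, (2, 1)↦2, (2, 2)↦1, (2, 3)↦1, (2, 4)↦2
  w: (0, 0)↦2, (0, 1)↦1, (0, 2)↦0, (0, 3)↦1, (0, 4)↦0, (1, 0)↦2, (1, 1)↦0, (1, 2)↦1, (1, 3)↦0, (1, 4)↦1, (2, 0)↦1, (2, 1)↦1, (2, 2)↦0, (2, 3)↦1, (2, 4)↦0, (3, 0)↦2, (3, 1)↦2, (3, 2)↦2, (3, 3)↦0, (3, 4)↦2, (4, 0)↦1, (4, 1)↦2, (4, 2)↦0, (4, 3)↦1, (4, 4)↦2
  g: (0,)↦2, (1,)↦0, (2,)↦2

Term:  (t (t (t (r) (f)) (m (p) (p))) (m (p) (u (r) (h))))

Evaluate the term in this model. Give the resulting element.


value = 2

  r = 2
  f = 2
  (t (r) (f)) = t(2, 2) = 1
  p = 2
  p = 2
  (m (p) (p)) = m(2, 2) = 1
  (t (t (r) (f)) (m (p) (p))) = t(1, 1) = 0
  p = 2
  r = 2
  h = 3
  (u (r) (h)) = u(2, 3) = 1
  (m (p) (u (r) (h))) = m(2, 1) = 2
  (t (t (t (r) (f)) (m (p) (p))) (m (p) (u (r) (h)))) = t(0, 2) = 2


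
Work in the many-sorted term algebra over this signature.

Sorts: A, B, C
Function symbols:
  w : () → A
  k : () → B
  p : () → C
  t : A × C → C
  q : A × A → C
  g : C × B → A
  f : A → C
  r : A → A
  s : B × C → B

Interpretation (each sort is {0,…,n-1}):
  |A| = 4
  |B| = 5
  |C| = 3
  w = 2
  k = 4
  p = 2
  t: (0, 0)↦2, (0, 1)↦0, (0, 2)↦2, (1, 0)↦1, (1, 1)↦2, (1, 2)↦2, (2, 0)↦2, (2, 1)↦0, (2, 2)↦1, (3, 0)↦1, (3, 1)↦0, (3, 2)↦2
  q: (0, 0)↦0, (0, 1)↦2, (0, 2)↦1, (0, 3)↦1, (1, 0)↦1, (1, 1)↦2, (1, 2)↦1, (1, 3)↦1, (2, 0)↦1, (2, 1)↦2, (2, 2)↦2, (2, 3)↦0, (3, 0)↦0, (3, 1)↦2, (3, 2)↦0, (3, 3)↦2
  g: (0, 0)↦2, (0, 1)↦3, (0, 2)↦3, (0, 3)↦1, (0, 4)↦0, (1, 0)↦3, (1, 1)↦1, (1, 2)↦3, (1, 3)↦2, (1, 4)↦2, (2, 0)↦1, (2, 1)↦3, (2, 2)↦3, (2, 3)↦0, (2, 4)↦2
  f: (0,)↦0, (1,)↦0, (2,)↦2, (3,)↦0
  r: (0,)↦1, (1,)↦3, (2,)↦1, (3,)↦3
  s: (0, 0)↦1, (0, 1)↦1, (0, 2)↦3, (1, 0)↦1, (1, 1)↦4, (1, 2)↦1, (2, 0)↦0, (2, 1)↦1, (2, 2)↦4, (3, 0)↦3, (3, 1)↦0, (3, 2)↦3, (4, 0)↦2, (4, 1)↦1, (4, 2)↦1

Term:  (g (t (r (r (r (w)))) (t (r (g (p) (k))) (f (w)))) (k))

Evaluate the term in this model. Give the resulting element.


  w = 2
  (r (w)) = r(2,) = 1
  (r (r (w))) = r(1,) = 3
  (r (r (r (w)))) = r(3,) = 3
  p = 2
  k = 4
  (g (p) (k)) = g(2, 4) = 2
  (r (g (p) (k))) = r(2,) = 1
  w = 2
  (f (w)) = f(2,) = 2
  (t (r (g (p) (k))) (f (w))) = t(1, 2) = 2
  (t (r (r (r (w)))) (t (r (g (p) (k))) (f (w)))) = t(3, 2) = 2
  k = 4
  (g (t (r (r (r (w)))) (t (r (g (p) (k))) (f (w)))) (k)) = g(2, 4) = 2

value = 2


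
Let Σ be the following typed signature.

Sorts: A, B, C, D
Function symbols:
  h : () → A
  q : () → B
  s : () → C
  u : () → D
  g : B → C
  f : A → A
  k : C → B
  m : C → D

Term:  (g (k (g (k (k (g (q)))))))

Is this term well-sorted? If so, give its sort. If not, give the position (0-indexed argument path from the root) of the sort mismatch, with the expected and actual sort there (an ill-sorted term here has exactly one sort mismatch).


            (q) : B
          (g (q)) : C
        (k (g (q))) : B
      (k (k (g (q)))) : ✗ arg 0 at [0, 0, 0, 0] has sort B, expected C

ill-sorted at position [0, 0, 0, 0]: expected C, got B


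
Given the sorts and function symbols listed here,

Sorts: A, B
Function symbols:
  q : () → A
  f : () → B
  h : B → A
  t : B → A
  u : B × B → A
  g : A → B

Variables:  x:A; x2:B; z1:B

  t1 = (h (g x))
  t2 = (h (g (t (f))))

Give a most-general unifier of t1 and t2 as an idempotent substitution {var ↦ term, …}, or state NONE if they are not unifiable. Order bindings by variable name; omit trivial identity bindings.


{x ↦ (t (f))}


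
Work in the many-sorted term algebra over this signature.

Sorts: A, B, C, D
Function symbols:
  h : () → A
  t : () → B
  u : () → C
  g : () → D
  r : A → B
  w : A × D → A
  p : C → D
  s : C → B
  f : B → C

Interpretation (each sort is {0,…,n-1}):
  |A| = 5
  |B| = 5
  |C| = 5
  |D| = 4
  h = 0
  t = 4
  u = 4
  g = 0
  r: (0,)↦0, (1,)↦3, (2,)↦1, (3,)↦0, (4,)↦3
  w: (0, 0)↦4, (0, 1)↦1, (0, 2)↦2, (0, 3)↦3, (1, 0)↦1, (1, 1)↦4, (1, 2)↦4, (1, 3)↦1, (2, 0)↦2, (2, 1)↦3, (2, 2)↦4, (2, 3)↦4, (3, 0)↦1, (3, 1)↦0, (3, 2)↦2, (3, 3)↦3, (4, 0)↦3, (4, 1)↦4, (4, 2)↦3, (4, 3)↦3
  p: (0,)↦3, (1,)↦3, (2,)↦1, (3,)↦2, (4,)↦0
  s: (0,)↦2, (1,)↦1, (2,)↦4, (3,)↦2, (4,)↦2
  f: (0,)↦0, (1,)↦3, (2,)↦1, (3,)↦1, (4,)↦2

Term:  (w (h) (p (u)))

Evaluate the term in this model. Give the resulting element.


value = 4

  h = 0
  u = 4
  (p (u)) = p(4,) = 0
  (w (h) (p (u))) = w(0, 0) = 4


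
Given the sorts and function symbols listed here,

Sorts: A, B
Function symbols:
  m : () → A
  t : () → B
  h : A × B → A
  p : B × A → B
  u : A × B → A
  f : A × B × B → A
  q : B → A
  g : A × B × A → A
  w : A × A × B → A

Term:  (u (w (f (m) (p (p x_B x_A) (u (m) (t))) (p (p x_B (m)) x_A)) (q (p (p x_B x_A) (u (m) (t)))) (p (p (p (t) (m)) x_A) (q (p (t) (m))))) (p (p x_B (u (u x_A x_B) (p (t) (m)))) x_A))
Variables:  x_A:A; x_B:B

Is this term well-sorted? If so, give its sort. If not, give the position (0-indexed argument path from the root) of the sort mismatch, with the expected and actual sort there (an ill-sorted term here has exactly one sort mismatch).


well-sorted; sort = A

      (m) : A
          x_B : B
          x_A : A
        (p x_B x_A) : B
          (m) : A
          (t) : B
        (u (m) (t)) : A
      (p (p x_B x_A) (u (m) (t))) : B
          x_B : B
          (m) : A
        (p x_B (m)) : B
        x_A : A
      (p (p x_B (m)) x_A) : B
    (f (m) (p (p x_B x_A) (u (m) (t))) (p (p x_B (m)) x_A)) : A
          x_B : B
          x_A : A
        (p x_B x_A) : B
          (m) : A
          (t) : B
        (u (m) (t)) : A
      (p (p x_B x_A) (u (m) (t))) : B
    (q (p (p x_B x_A) (u (m) (t)))) : A
          (t) : B
          (m) : A
        (p (t) (m)) : B
        x_A : A
      (p (p (t) (m)) x_A) : B
          (t) : B
          (m) : A
        (p (t) (m)) : B
      (q (p (t) (m))) : A
    (p (p (p (t) (m)) x_A) (q (p (t) (m)))) : B
  (w (f (m) (p (p x_B x_A) (u (m) (t))) (p (p x_B (m)) x_A)) (q (p (p x_B x_A) (u (m) (t)))) (p (p (p (t) (m)) x_A) (q (p (t) (m))))) : A
      x_B : B
          x_A : A
          x_B : B
        (u x_A x_B) : A
          (t) : B
          (m) : A
        (p (t) (m)) : B
      (u (u x_A x_B) (p (t) (m))) : A
    (p x_B (u (u x_A x_B) (p (t) (m)))) : B
    x_A : A
  (p (p x_B (u (u x_A x_B) (p (t) (m)))) x_A) : B
(u (w (f (m) (p (p x_B x_A) (u (m) (t))) (p (p x_B (m)) x_A)) (q (p (p x_B x_A) (u (m) (t)))) (p (p (p (t) (m)) x_A) (q (p (t) (m))))) (p (p x_B (u (u x_A x_B) (p (t) (m)))) x_A)) : A


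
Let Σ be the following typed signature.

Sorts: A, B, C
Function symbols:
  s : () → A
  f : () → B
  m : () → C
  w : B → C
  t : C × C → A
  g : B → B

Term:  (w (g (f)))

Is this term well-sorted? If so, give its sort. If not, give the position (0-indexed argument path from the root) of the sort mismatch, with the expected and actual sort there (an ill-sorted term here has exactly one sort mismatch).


well-sorted; sort = C

    (f) : B
  (g (f)) : B
(w (g (f))) : C


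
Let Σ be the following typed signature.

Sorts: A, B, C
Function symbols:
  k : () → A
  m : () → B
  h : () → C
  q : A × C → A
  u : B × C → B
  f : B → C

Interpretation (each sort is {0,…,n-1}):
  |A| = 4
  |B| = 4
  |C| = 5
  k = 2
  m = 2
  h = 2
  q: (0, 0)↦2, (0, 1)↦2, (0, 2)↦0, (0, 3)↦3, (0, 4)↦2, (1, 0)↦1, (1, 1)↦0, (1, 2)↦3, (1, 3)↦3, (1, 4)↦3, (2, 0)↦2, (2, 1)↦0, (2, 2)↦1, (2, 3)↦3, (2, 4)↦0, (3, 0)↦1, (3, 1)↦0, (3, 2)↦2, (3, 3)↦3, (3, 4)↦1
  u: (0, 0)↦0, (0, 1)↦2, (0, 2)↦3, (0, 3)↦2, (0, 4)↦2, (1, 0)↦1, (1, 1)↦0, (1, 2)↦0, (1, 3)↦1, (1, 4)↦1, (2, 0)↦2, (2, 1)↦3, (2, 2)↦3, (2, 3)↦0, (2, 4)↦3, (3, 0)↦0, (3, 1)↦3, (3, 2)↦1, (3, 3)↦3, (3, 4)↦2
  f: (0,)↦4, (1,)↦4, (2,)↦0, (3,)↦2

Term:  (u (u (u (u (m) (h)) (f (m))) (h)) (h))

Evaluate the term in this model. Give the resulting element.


value = 1

  m = 2
  h = 2
  (u (m) (h)) = u(2, 2) = 3
  m = 2
  (f (m)) = f(2,) = 0
  (u (u (m) (h)) (f (m))) = u(3, 0) = 0
  h = 2
  (u (u (u (m) (h)) (f (m))) (h)) = u(0, 2) = 3
  h = 2
  (u (u (u (u (m) (h)) (f (m))) (h)) (h)) = u(3, 2) = 1


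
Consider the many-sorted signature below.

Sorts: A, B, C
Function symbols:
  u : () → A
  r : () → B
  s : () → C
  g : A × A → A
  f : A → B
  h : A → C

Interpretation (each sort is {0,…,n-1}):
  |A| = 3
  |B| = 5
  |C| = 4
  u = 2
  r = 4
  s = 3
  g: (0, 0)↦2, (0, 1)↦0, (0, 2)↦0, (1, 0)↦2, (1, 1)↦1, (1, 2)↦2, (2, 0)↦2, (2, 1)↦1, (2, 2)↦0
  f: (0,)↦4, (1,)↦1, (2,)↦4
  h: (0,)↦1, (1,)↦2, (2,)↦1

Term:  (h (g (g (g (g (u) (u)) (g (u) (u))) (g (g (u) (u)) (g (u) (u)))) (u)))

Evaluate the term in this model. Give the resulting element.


value = 1

  u = 2
  u = 2
  (g (u) (u)) = g(2, 2) = 0
  u = 2
  u = 2
  (g (u) (u)) = g(2, 2) = 0
  (g (g (u) (u)) (g (u) (u))) = g(0, 0) = 2
  u = 2
  u = 2
  (g (u) (u)) = g(2, 2) = 0
  u = 2
  u = 2
  (g (u) (u)) = g(2, 2) = 0
  (g (g (u) (u)) (g (u) (u))) = g(0, 0) = 2
  (g (g (g (u) (u)) (g (u) (u))) (g (g (u) (u)) (g (u) (u)))) = g(2, 2) = 0
  u = 2
  (g (g (g (g (u) (u)) (g (u) (u))) (g (g (u) (u)) (g (u) (u)))) (u)) = g(0, 2) = 0
  (h (g (g (g (g (u) (u)) (g (u) (u))) (g (g (u) (u)) (g (u) (u)))) (u))) = h(0,) = 1


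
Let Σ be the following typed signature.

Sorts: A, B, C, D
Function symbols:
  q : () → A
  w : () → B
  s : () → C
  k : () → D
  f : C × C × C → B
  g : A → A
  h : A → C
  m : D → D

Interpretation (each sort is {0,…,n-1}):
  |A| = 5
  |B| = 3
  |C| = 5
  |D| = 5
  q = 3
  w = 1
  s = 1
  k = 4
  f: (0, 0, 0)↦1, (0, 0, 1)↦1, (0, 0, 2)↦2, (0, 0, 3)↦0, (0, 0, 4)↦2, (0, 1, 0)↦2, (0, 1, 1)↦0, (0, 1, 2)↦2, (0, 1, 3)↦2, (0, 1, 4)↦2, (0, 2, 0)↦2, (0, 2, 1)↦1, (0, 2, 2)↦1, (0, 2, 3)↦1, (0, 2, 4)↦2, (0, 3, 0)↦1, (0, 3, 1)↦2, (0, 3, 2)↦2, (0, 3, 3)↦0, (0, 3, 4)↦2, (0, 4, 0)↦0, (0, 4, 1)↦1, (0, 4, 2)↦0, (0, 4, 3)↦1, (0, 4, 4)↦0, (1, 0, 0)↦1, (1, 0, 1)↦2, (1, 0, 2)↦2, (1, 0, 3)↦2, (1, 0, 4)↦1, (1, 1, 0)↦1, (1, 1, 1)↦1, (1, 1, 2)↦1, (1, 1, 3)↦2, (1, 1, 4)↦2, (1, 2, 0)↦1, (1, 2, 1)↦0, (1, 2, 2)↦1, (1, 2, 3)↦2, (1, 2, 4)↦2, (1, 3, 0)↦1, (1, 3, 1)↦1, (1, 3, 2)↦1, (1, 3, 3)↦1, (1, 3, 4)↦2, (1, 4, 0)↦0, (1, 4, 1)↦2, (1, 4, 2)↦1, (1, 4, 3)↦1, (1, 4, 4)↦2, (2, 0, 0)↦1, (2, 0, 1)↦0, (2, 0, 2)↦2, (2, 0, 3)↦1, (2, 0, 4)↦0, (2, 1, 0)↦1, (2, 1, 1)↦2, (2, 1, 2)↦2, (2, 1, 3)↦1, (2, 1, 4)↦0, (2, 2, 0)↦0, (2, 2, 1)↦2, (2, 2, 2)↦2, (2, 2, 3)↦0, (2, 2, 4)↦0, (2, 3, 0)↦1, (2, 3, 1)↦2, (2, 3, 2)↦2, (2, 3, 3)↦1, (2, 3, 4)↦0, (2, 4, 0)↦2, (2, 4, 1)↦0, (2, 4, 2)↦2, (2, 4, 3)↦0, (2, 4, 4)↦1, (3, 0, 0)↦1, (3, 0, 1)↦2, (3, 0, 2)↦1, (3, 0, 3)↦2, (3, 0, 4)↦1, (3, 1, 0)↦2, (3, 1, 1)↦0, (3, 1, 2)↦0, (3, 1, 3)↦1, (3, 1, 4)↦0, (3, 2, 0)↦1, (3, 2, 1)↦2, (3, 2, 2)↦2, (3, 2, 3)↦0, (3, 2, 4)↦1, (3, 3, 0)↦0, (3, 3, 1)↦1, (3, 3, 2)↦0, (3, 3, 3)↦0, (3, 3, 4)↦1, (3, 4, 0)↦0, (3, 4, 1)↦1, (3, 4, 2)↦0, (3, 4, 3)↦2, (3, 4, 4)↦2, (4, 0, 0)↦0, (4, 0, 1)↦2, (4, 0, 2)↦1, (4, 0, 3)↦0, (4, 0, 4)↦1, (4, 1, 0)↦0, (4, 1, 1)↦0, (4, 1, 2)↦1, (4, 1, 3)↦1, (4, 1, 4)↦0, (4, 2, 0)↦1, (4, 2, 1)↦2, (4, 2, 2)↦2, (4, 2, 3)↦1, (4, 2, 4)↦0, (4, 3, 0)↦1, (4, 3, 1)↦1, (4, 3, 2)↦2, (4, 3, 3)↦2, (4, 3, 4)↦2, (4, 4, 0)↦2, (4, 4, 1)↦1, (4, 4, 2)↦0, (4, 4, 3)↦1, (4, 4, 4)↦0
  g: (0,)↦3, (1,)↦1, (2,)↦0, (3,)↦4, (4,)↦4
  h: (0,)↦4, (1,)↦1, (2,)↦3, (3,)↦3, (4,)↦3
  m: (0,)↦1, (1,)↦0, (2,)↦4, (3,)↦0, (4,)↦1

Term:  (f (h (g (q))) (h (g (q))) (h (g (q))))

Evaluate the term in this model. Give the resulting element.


  q = 3
  (g (q)) = g(3,) = 4
  (h (g (q))) = h(4,) = 3
  q = 3
  (g (q)) = g(3,) = 4
  (h (g (q))) = h(4,) = 3
  q = 3
  (g (q)) = g(3,) = 4
  (h (g (q))) = h(4,) = 3
  (f (h (g (q))) (h (g (q))) (h (g (q)))) = f(3, 3, 3) = 0

value = 0


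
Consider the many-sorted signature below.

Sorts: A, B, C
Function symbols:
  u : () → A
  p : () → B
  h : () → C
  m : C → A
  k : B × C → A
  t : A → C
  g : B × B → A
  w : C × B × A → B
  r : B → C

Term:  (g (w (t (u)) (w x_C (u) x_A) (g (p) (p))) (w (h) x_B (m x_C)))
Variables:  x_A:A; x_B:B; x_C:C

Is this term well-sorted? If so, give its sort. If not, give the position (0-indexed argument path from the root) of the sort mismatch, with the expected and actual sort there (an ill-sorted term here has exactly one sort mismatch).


ill-sorted at position [0, 1, 1]: expected B, got A

      (u) : A
    (t (u)) : C
      x_C : C
      (u) : A
      x_A : A
    (w x_C (u) x_A) : ✗ arg 1 at [0, 1, 1] has sort A, expected B
      (p) : B
      (p) : B
    (g (p) (p)) : A
    (h) : C
    x_B : B
      x_C : C
    (m x_C) : A
  (w (h) x_B (m x_C)) : B


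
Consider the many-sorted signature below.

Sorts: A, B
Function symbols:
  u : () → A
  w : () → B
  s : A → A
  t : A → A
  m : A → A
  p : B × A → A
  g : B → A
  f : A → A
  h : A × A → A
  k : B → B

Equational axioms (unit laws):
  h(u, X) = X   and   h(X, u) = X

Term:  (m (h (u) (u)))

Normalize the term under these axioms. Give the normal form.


1. (m (h (u) (u)))  →  (m (u))

normal form = (m (u))


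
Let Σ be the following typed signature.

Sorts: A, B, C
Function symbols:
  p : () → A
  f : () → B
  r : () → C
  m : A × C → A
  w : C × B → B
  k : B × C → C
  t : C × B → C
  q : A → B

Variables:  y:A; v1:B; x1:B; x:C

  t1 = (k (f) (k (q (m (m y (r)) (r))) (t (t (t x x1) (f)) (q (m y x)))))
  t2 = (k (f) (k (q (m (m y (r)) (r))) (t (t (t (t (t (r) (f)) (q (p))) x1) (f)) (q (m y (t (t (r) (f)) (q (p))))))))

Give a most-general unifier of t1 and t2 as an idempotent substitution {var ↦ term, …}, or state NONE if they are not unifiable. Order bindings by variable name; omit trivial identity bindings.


{x ↦ (t (t (r) (f)) (q (p)))}


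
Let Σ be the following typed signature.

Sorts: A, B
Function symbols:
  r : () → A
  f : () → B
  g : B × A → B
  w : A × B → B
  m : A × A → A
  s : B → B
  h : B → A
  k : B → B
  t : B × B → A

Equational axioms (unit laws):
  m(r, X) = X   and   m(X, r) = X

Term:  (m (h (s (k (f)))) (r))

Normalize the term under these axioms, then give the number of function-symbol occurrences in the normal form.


size = 4

1. (m (h (s (k (f)))) (r))  →  (h (s (k (f))))
normal form: (h (s (k (f))))


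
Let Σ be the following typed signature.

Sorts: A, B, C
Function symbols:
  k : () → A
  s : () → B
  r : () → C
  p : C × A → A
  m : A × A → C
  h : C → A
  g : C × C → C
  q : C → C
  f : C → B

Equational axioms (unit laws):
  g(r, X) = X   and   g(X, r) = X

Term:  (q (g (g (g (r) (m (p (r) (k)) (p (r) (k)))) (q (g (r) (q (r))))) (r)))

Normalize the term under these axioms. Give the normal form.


normal form = (q (g (m (p (r) (k)) (p (r) (k))) (q (q (r)))))

1. (q (g (g (g (r) (m (p (r) (k)) (p (r) (k)))) (q (g (r) (q (r))))) (r)))  →  (q (g (g (r) (m (p (r) (k)) (p (r) (k)))) (q (g (r) (q (r))))))
2. (q (g (g (r) (m (p (r) (k)) (p (r) (k)))) (q (g (r) (q (r))))))  →  (q (g (m (p (r) (k)) (p (r) (k))) (q (g (r) (q (r))))))
3. (q (g (m (p (r) (k)) (p (r) (k))) (q (g (r) (q (r))))))  →  (q (g (m (p (r) (k)) (p (r) (k))) (q (q (r)))))


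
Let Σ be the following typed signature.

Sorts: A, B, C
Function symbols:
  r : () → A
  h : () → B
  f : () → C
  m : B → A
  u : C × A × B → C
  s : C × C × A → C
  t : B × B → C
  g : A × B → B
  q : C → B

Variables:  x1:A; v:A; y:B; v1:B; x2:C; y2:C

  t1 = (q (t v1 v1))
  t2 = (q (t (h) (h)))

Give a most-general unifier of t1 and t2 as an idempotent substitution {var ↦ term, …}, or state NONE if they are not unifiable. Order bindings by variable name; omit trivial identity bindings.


{v1 ↦ (h)}


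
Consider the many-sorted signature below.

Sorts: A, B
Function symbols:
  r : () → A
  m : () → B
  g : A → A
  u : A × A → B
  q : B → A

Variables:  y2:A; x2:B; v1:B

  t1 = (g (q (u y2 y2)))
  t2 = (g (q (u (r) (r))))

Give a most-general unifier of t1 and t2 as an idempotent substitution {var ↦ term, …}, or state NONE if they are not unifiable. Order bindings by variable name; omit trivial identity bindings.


{y2 ↦ (r)}


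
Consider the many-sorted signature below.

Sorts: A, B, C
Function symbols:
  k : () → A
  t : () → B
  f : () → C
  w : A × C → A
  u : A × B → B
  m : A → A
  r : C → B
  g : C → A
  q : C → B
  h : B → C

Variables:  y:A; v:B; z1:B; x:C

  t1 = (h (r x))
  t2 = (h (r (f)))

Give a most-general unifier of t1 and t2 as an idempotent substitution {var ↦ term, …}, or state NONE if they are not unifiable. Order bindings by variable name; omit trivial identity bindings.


{x ↦ (f)}


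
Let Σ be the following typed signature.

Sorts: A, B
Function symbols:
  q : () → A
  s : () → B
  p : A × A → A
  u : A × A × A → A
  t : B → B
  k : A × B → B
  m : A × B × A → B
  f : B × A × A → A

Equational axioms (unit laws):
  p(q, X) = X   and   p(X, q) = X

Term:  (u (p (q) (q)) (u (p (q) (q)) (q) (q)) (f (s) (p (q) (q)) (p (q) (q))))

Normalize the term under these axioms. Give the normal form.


normal form = (u (q) (u (q) (q) (q)) (f (s) (q) (q)))

1. (u (p (q) (q)) (u (p (q) (q)) (q) (q)) (f (s) (p (q) (q)) (p (q) (q))))  →  (u (q) (u (p (q) (q)) (q) (q)) (f (s) (p (q) (q)) (p (q) (q))))
2. (u (q) (u (p (q) (q)) (q) (q)) (f (s) (p (q) (q)) (p (q) (q))))  →  (u (q) (u (q) (q) (q)) (f (s) (p (q) (q)) (p (q) (q))))
3. (u (q) (u (q) (q) (q)) (f (s) (p (q) (q)) (p (q) (q))))  →  (u (q) (u (q) (q) (q)) (f (s) (q) (p (q) (q))))
4. (u (q) (u (q) (q) (q)) (f (s) (q) (p (q) (q))))  →  (u (q) (u (q) (q) (q)) (f (s) (q) (q)))


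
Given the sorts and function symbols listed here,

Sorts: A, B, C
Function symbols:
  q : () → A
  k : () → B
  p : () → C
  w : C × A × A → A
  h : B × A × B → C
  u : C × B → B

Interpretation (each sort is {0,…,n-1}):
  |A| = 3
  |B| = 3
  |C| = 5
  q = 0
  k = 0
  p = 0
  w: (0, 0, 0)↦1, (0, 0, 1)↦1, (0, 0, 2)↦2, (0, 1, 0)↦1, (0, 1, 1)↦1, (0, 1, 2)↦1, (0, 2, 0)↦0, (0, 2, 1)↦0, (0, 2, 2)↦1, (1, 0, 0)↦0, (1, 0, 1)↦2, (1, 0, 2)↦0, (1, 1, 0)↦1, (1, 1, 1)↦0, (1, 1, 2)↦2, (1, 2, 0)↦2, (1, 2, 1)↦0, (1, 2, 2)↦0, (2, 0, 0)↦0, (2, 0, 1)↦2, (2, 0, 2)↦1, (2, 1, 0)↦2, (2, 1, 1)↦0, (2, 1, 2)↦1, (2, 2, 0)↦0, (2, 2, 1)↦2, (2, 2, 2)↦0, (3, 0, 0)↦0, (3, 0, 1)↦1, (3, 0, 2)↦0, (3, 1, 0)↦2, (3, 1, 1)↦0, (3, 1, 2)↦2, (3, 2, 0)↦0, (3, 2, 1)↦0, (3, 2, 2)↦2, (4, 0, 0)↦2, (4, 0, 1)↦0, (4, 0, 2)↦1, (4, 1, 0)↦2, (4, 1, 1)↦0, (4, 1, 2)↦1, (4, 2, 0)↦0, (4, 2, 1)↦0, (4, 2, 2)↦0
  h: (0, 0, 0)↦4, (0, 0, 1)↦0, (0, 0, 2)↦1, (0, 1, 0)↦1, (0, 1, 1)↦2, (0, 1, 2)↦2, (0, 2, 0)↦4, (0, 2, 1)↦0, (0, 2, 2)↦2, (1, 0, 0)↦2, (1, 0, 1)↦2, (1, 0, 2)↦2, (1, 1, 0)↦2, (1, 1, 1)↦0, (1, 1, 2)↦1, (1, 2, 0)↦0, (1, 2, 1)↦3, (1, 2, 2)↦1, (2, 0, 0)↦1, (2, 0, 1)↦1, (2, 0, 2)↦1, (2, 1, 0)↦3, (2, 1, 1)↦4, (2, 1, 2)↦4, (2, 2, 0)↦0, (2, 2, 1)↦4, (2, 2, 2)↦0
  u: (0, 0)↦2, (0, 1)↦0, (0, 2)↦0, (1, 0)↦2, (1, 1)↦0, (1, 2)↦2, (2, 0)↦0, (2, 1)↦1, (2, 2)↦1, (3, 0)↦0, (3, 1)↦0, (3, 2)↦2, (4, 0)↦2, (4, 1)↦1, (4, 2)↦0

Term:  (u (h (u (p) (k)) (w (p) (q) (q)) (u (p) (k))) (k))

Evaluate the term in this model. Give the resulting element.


  p = 0
  k = 0
  (u (p) (k)) = u(0, 0) = 2
  p = 0
  q = 0
  q = 0
  (w (p) (q) (q)) = w(0, 0, 0) = 1
  p = 0
  k = 0
  (u (p) (k)) = u(0, 0) = 2
  (h (u (p) (k)) (w (p) (q) (q)) (u (p) (k))) = h(2, 1, 2) = 4
  k = 0
  (u (h (u (p) (k)) (w (p) (q) (q)) (u (p) (k))) (k)) = u(4, 0) = 2

value = 2


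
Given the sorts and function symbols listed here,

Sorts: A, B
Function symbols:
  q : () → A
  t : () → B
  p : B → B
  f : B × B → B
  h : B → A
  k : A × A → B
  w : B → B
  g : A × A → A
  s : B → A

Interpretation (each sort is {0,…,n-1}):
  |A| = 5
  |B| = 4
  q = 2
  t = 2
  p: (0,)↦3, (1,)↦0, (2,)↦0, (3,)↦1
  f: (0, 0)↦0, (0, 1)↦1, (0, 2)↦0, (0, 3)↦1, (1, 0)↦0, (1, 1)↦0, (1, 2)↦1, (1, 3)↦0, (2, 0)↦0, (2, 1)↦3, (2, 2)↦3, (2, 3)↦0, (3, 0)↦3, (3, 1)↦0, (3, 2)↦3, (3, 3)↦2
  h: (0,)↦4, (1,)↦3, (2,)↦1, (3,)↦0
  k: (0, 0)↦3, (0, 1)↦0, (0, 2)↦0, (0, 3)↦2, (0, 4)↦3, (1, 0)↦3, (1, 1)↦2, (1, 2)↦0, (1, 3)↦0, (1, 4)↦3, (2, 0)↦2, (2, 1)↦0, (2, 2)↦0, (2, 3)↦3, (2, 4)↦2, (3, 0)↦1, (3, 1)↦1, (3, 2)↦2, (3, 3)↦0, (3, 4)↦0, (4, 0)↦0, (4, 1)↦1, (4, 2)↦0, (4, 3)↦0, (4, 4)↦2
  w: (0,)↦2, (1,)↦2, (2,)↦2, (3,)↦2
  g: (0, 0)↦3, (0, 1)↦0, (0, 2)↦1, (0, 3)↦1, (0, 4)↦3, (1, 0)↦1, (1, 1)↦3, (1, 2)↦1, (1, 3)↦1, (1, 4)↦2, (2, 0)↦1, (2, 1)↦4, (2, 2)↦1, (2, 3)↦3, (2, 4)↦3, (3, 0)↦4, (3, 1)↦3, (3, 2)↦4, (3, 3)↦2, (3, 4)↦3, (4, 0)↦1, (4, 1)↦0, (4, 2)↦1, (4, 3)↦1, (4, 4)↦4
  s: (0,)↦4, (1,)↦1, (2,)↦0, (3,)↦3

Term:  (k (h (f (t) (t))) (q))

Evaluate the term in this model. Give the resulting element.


value = 0

  t = 2
  t = 2
  (f (t) (t)) = f(2, 2) = 3
  (h (f (t) (t))) = h(3,) = 0
  q = 2
  (k (h (f (t) (t))) (q)) = k(0, 2) = 0


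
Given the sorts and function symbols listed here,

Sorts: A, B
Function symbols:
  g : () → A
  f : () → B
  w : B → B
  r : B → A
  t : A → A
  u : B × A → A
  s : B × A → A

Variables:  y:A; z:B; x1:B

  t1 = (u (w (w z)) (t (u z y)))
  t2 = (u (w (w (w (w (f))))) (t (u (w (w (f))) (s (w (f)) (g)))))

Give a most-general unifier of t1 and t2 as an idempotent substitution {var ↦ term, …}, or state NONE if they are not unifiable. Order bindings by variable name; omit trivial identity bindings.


{y ↦ (s (w (f)) (g)), z ↦ (w (w (f)))}


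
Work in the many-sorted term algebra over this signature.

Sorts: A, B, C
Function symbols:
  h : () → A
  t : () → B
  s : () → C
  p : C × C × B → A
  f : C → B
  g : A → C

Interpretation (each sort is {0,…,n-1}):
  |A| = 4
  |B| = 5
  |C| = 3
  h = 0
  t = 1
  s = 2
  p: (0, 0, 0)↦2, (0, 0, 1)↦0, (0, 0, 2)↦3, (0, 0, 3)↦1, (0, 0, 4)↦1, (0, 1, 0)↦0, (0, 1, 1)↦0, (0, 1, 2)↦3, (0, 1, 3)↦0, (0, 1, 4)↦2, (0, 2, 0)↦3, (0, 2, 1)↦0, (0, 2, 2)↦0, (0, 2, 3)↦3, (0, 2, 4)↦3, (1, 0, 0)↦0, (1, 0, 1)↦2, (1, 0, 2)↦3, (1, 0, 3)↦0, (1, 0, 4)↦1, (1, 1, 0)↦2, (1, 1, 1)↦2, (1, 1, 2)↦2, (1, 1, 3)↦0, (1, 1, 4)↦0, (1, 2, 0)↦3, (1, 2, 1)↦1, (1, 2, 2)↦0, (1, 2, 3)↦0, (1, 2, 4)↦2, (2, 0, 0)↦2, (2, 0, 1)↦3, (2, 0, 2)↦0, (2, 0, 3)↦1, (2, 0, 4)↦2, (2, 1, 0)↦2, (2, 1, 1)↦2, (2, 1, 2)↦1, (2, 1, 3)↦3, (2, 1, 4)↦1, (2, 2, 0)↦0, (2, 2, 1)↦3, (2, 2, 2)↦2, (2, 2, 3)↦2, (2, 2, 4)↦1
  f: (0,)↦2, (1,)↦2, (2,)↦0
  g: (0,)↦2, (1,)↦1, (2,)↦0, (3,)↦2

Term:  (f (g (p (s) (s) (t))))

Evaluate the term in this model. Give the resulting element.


value = 0

  s = 2
  s = 2
  t = 1
  (p (s) (s) (t)) = p(2, 2, 1) = 3
  (g (p (s) (s) (t))) = g(3,) = 2
  (f (g (p (s) (s) (t)))) = f(2,) = 0


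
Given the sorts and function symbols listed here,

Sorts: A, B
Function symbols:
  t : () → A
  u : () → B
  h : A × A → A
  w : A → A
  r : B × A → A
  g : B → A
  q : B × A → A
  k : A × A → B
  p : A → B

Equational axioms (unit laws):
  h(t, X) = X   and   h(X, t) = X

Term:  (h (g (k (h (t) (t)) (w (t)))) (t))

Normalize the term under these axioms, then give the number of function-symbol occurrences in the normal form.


1. (h (g (k (h (t) (t)) (w (t)))) (t))  →  (g (k (h (t) (t)) (w (t))))
2. (g (k (h (t) (t)) (w (t))))  →  (g (k (t) (w (t))))
normal form: (g (k (t) (w (t))))

size = 5


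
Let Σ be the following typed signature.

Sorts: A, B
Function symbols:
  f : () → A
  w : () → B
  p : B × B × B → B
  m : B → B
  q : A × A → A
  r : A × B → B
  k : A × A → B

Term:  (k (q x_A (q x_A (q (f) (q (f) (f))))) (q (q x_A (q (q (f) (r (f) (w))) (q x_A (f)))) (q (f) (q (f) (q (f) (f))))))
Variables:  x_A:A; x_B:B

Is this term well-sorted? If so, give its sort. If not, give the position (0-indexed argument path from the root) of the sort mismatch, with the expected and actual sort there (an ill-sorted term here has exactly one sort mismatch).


    x_A : A
      x_A : A
        (f) : A
          (f) : A
          (f) : A
        (q (f) (f)) : A
      (q (f) (q (f) (f))) : A
    (q x_A (q (f) (q (f) (f)))) : A
  (q x_A (q x_A (q (f) (q (f) (f))))) : A
      x_A : A
          (f) : A
            (f) : A
            (w) : B
          (r (f) (w)) : B
        (q (f) (r (f) (w))) : ✗ arg 1 at [1, 0, 1, 0, 1] has sort B, expected A
          x_A : A
          (f) : A
        (q x_A (f)) : A
      (f) : A
        (f) : A
          (f) : A
          (f) : A
        (q (f) (f)) : A
      (q (f) (q (f) (f))) : A
    (q (f) (q (f) (q (f) (f)))) : A

ill-sorted at position [1, 0, 1, 0, 1]: expected A, got B


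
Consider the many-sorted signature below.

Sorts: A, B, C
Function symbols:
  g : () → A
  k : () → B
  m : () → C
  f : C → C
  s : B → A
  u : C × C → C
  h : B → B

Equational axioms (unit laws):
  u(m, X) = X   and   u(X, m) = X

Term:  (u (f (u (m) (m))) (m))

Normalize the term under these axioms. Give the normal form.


1. (u (f (u (m) (m))) (m))  →  (f (u (m) (m)))
2. (f (u (m) (m)))  →  (f (m))

normal form = (f (m))


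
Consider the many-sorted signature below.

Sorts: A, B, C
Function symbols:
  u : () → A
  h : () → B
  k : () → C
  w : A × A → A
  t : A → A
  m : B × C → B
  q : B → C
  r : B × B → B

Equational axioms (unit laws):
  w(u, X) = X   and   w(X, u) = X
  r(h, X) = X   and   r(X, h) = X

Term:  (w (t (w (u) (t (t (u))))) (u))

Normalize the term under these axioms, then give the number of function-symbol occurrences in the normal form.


1. (w (t (w (u) (t (t (u))))) (u))  →  (t (w (u) (t (t (u)))))
2. (t (w (u) (t (t (u)))))  →  (t (t (t (u))))
normal form: (t (t (t (u))))

size = 4


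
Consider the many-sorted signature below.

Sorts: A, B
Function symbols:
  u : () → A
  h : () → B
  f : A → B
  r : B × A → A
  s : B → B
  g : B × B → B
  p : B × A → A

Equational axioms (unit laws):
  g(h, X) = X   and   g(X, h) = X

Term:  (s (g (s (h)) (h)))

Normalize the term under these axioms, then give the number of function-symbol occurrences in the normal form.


1. (s (g (s (h)) (h)))  →  (s (s (h)))
normal form: (s (s (h)))

size = 3


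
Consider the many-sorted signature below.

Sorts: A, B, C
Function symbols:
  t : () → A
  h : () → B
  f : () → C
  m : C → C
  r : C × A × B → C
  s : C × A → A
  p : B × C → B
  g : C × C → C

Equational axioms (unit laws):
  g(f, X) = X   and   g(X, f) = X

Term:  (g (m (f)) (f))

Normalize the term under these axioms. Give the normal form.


normal form = (m (f))

1. (g (m (f)) (f))  →  (m (f))


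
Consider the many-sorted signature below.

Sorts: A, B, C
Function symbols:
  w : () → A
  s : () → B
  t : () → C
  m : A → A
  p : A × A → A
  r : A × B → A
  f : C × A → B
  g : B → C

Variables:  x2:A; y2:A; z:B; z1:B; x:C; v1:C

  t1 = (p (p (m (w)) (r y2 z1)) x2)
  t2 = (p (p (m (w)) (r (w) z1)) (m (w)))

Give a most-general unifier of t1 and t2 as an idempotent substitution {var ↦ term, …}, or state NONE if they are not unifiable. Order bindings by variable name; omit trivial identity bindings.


{x2 ↦ (m (w)), y2 ↦ (w)}


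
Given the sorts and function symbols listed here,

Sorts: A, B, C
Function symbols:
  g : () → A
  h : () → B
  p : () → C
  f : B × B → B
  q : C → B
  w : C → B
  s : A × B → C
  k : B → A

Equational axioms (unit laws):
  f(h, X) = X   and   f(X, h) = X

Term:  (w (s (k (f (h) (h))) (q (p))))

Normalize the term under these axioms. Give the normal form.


1. (w (s (k (f (h) (h))) (q (p))))  →  (w (s (k (h)) (q (p))))

normal form = (w (s (k (h)) (q (p))))


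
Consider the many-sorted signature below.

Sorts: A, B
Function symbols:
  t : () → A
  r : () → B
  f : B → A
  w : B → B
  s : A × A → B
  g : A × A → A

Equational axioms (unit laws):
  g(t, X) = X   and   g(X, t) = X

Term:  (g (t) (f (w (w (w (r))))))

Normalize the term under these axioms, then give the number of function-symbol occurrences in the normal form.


1. (g (t) (f (w (w (w (r))))))  →  (f (w (w (w (r)))))
normal form: (f (w (w (w (r)))))

size = 5


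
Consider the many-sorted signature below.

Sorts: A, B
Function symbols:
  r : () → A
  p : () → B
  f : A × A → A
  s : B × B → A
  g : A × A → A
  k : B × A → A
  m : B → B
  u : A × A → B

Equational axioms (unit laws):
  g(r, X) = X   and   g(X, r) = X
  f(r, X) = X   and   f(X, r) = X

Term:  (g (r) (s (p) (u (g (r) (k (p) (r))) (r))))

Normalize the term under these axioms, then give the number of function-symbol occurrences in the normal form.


size = 7

1. (g (r) (s (p) (u (g (r) (k (p) (r))) (r))))  →  (s (p) (u (g (r) (k (p) (r))) (r)))
2. (s (p) (u (g (r) (k (p) (r))) (r)))  →  (s (p) (u (k (p) (r)) (r)))
normal form: (s (p) (u (k (p) (r)) (r)))


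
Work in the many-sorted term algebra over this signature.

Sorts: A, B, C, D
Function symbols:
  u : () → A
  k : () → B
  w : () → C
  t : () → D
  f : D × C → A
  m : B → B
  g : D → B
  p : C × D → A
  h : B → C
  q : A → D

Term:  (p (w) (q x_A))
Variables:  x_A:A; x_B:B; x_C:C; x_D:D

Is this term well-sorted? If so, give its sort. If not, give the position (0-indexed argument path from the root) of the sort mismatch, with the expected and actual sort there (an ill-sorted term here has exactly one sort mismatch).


well-sorted; sort = A

  (w) : C
    x_A : A
  (q x_A) : D
(p (w) (q x_A)) : A


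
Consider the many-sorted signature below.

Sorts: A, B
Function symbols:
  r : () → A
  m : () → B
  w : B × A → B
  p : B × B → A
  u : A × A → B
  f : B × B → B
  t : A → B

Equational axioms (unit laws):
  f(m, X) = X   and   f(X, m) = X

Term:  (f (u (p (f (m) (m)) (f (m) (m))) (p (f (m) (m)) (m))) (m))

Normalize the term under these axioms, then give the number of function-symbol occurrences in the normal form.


1. (f (u (p (f (m) (m)) (f (m) (m))) (p (f (m) (m)) (m))) (m))  →  (u (p (f (m) (m)) (f (m) (m))) (p (f (m) (m)) (m)))
2. (u (p (f (m) (m)) (f (m) (m))) (p (f (m) (m)) (m)))  →  (u (p (m) (f (m) (m))) (p (f (m) (m)) (m)))
3. (u (p (m) (f (m) (m))) (p (f (m) (m)) (m)))  →  (u (p (m) (m)) (p (f (m) (m)) (m)))
4. (u (p (m) (m)) (p (f (m) (m)) (m)))  →  (u (p (m) (m)) (p (m) (m)))
normal form: (u (p (m) (m)) (p (m) (m)))

size = 7


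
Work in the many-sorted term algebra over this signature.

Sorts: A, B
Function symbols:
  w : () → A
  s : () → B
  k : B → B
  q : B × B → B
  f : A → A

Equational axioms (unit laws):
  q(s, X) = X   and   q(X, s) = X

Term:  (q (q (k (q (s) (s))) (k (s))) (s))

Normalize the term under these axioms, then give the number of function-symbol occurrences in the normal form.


size = 5

1. (q (q (k (q (s) (s))) (k (s))) (s))  →  (q (k (q (s) (s))) (k (s)))
2. (q (k (q (s) (s))) (k (s)))  →  (q (k (s)) (k (s)))
normal form: (q (k (s)) (k (s)))


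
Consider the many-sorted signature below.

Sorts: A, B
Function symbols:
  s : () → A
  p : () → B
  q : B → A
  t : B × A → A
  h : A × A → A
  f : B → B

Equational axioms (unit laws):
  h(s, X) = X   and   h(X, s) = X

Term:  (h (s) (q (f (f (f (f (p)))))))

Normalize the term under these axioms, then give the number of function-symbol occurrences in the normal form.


size = 6

1. (h (s) (q (f (f (f (f (p)))))))  →  (q (f (f (f (f (p))))))
normal form: (q (f (f (f (f (p))))))


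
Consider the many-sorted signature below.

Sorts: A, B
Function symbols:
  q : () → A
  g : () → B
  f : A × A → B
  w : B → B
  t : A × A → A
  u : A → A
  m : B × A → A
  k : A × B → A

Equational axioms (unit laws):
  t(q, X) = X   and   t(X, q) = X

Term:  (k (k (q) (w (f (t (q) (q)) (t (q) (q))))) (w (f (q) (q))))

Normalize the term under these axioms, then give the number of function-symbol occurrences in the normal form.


1. (k (k (q) (w (f (t (q) (q)) (t (q) (q))))) (w (f (q) (q))))  →  (k (k (q) (w (f (q) (t (q) (q))))) (w (f (q) (q))))
2. (k (k (q) (w (f (q) (t (q) (q))))) (w (f (q) (q))))  →  (k (k (q) (w (f (q) (q)))) (w (f (q) (q))))
normal form: (k (k (q) (w (f (q) (q)))) (w (f (q) (q))))

size = 11


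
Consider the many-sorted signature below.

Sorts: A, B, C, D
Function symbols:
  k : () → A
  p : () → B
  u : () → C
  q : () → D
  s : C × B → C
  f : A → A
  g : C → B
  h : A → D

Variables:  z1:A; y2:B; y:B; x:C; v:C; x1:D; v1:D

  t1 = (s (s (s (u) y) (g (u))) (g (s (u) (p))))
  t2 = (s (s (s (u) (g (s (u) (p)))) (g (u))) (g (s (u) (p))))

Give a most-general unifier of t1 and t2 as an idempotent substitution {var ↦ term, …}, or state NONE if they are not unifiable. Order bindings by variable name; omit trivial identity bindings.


{y ↦ (g (s (u) (p)))}


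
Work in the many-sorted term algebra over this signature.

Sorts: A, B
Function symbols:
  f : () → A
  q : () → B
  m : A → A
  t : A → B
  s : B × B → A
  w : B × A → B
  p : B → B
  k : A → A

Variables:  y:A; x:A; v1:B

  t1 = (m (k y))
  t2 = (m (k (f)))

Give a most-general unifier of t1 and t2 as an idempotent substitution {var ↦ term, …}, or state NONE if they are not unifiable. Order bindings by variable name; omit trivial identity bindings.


{y ↦ (f)}
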